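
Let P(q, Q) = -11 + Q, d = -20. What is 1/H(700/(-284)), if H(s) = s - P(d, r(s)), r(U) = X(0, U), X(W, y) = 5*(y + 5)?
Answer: -71/294 ≈ -0.24150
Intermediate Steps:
X(W, y) = 25 + 5*y (X(W, y) = 5*(5 + y) = 25 + 5*y)
r(U) = 25 + 5*U
H(s) = -14 - 4*s (H(s) = s - (-11 + (25 + 5*s)) = s - (14 + 5*s) = s + (-14 - 5*s) = -14 - 4*s)
1/H(700/(-284)) = 1/(-14 - 2800/(-284)) = 1/(-14 - 2800*(-1)/284) = 1/(-14 - 4*(-175/71)) = 1/(-14 + 700/71) = 1/(-294/71) = -71/294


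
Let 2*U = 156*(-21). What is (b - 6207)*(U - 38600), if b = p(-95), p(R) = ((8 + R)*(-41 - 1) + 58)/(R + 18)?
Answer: 1761879358/7 ≈ 2.5170e+8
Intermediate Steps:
p(R) = (-278 - 42*R)/(18 + R) (p(R) = ((8 + R)*(-42) + 58)/(18 + R) = ((-336 - 42*R) + 58)/(18 + R) = (-278 - 42*R)/(18 + R))
b = -3712/77 (b = 2*(-139 - 21*(-95))/(18 - 95) = 2*(-139 + 1995)/(-77) = 2*(-1/77)*1856 = -3712/77 ≈ -48.208)
U = -1638 (U = (156*(-21))/2 = (½)*(-3276) = -1638)
(b - 6207)*(U - 38600) = (-3712/77 - 6207)*(-1638 - 38600) = -481651/77*(-40238) = 1761879358/7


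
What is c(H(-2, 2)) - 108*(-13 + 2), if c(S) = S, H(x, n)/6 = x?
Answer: 1176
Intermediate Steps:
H(x, n) = 6*x
c(H(-2, 2)) - 108*(-13 + 2) = 6*(-2) - 108*(-13 + 2) = -12 - 108*(-11) = -12 + 1188 = 1176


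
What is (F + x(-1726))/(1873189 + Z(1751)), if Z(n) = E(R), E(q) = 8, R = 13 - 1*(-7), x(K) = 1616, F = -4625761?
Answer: -4624145/1873197 ≈ -2.4686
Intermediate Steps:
R = 20 (R = 13 + 7 = 20)
Z(n) = 8
(F + x(-1726))/(1873189 + Z(1751)) = (-4625761 + 1616)/(1873189 + 8) = -4624145/1873197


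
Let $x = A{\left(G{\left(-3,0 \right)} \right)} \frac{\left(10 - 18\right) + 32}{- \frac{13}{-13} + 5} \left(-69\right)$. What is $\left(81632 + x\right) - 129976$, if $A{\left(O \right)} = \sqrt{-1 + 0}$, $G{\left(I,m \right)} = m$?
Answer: $-48344 - 276 i \approx -48344.0 - 276.0 i$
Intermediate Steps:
$A{\left(O \right)} = i$ ($A{\left(O \right)} = \sqrt{-1} = i$)
$x = - 276 i$ ($x = i \frac{\left(10 - 18\right) + 32}{- \frac{13}{-13} + 5} \left(-69\right) = i \frac{\left(10 - 18\right) + 32}{\left(-13\right) \left(- \frac{1}{13}\right) + 5} \left(-69\right) = i \frac{-8 + 32}{1 + 5} \left(-69\right) = i \frac{24}{6} \left(-69\right) = i 24 \cdot \frac{1}{6} \left(-69\right) = i 4 \left(-69\right) = 4 i \left(-69\right) = - 276 i \approx - 276.0 i$)
$\left(81632 + x\right) - 129976 = \left(81632 - 276 i\right) - 129976 = -48344 - 276 i$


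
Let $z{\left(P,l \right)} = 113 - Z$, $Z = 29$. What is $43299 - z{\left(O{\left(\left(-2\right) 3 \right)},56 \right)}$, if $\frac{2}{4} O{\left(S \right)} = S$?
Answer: $43215$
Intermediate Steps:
$O{\left(S \right)} = 2 S$
$z{\left(P,l \right)} = 84$ ($z{\left(P,l \right)} = 113 - 29 = 84$)
$43299 - z{\left(O{\left(\left(-2\right) 3 \right)},56 \right)} = 43299 - 84 = 43215$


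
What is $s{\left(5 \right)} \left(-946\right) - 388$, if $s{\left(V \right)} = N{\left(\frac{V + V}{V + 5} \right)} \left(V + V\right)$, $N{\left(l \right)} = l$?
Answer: $-9848$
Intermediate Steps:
$s{\left(V \right)} = \frac{4 V^{2}}{5 + V}$ ($s{\left(V \right)} = \frac{V + V}{V + 5} \left(V + V\right) = \frac{2 V}{5 + V} 2 V = \frac{4 V^{2}}{5 + V}$)
$s{\left(5 \right)} \left(-946\right) - 388 = \frac{4 \cdot 5^{2}}{5 + 5} \left(-946\right) - 388 = 4 \cdot 25 \cdot \frac{1}{10} \left(-946\right) - 388 = 10 \left(-946\right) - 388 = -9460 - 388 = -9848$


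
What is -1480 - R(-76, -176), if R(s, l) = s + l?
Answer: -1228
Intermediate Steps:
R(s, l) = l + s
-1480 - R(-76, -176) = -1480 - (-176 - 76) = -1480 - 1*(-252) = -1480 + 252 = -1228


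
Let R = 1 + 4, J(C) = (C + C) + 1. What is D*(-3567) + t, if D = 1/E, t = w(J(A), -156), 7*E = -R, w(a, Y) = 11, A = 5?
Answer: 25024/5 ≈ 5004.8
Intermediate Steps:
J(C) = 1 + 2*C (J(C) = 2*C + 1 = 1 + 2*C)
R = 5
E = -5/7 (E = (-1*5)/7 = (⅐)*(-5) = -5/7 ≈ -0.71429)
t = 11
D = -7/5 (D = 1/(-5/7) = -7/5 ≈ -1.4000)
D*(-3567) + t = -7/5*(-3567) + 11 = 24969/5 + 11 = 25024/5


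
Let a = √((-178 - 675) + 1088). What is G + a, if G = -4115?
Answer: -4115 + √235 ≈ -4099.7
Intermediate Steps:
a = √235 (a = √(-853 + 1088) = √235 ≈ 15.330)
G + a = -4115 + √235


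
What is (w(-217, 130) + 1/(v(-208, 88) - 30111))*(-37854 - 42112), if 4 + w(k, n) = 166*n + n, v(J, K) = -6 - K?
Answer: -52428086909214/30205 ≈ -1.7357e+9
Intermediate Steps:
w(k, n) = -4 + 167*n (w(k, n) = -4 + (166*n + n) = -4 + 167*n)
(w(-217, 130) + 1/(v(-208, 88) - 30111))*(-37854 - 42112) = ((-4 + 167*130) + 1/((-6 - 1*88) - 30111))*(-37854 - 42112) = ((-4 + 21710) + 1/((-6 - 88) - 30111))*(-79966) = (21706 + 1/(-94 - 30111))*(-79966) = (21706 + 1/(-30205))*(-79966) = (21706 - 1/30205)*(-79966) = (655629729/30205)*(-79966) = -52428086909214/30205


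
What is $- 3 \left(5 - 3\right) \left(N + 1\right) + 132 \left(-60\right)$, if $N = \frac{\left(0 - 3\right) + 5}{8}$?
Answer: $- \frac{15855}{2} \approx -7927.5$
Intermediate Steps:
$N = \frac{1}{4}$ ($N = \left(-3 + 5\right) \frac{1}{8} = 2 \cdot \frac{1}{8} = \frac{1}{4} \approx 0.25$)
$- 3 \left(5 - 3\right) \left(N + 1\right) + 132 \left(-60\right) = - 3 \left(5 - 3\right) \left(\frac{1}{4} + 1\right) + 132 \left(-60\right) = \left(-3\right) 2 \cdot \frac{5}{4} - 7920 = \left(-6\right) \frac{5}{4} - 7920 = - \frac{15}{2} - 7920 = - \frac{15855}{2}$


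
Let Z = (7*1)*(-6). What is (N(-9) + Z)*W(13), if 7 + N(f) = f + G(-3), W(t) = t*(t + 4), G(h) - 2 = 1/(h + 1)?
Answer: -24973/2 ≈ -12487.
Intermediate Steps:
G(h) = 2 + 1/(1 + h) (G(h) = 2 + 1/(h + 1) = 2 + 1/(1 + h))
W(t) = t*(4 + t)
Z = -42 (Z = 7*(-6) = -42)
N(f) = -11/2 + f (N(f) = -7 + (f + (3 + 2*(-3))/(1 - 3)) = -7 + (f + (3 - 6)/(-2)) = -7 + (f - ½*(-3)) = -7 + (f + 3/2) = -7 + (3/2 + f) = -11/2 + f)
(N(-9) + Z)*W(13) = ((-11/2 - 9) - 42)*(13*(4 + 13)) = (-29/2 - 42)*(13*17) = -113/2*221 = -24973/2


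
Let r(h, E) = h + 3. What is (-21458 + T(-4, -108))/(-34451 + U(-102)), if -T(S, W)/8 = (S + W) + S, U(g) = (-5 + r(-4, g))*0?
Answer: 20530/34451 ≈ 0.59592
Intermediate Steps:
r(h, E) = 3 + h
U(g) = 0 (U(g) = (-5 + (3 - 4))*0 = (-5 - 1)*0 = -6*0 = 0)
T(S, W) = -16*S - 8*W (T(S, W) = -8*((S + W) + S) = -8*(W + 2*S) = -16*S - 8*W)
(-21458 + T(-4, -108))/(-34451 + U(-102)) = (-21458 + (-16*(-4) - 8*(-108)))/(-34451 + 0) = (-21458 + (64 + 864))/(-34451) = (-21458 + 928)*(-1/34451) = -20530*(-1/34451) = 20530/34451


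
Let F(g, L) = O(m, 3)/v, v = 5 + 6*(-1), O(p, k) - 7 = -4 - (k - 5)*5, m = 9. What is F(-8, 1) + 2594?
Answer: 2581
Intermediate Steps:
O(p, k) = 28 - 5*k (O(p, k) = 7 + (-4 - (k - 5)*5) = 7 + (-4 - (-5 + k)*5) = 7 + (-4 - (-25 + 5*k)) = 7 + (-4 + (25 - 5*k)) = 7 + (21 - 5*k) = 28 - 5*k)
v = -1 (v = 5 - 6 = -1)
F(g, L) = -13 (F(g, L) = (28 - 5*3)/(-1) = (28 - 15)*(-1) = 13*(-1) = -13)
F(-8, 1) + 2594 = -13 + 2594 = 2581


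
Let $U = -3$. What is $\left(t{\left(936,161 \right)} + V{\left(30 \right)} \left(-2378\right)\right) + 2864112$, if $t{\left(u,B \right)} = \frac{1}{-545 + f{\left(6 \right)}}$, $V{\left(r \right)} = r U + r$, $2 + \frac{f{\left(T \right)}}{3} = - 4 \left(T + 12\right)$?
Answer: $\frac{2306209463}{767} \approx 3.0068 \cdot 10^{6}$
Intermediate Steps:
$f{\left(T \right)} = -150 - 12 T$ ($f{\left(T \right)} = -6 + 3 \left(- 4 \left(T + 12\right)\right) = -6 + 3 \left(- 4 \left(12 + T\right)\right) = -6 + 3 \left(-48 - 4 T\right) = -6 - \left(144 + 12 T\right) = -150 - 12 T$)
$V{\left(r \right)} = - 2 r$ ($V{\left(r \right)} = r \left(-3\right) + r = - 3 r + r = - 2 r$)
$t{\left(u,B \right)} = - \frac{1}{767}$ ($t{\left(u,B \right)} = \frac{1}{-545 - 222} = \frac{1}{-767} = - \frac{1}{767}$)
$\left(t{\left(936,161 \right)} + V{\left(30 \right)} \left(-2378\right)\right) + 2864112 = \left(- \frac{1}{767} + \left(-2\right) 30 \left(-2378\right)\right) + 2864112 = \left(- \frac{1}{767} - -142680\right) + 2864112 = \left(- \frac{1}{767} + 142680\right) + 2864112 = \frac{109435559}{767} + 2864112 = \frac{2306209463}{767}$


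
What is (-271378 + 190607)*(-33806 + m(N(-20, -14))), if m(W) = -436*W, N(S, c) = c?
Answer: 2237518242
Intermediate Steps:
(-271378 + 190607)*(-33806 + m(N(-20, -14))) = (-271378 + 190607)*(-33806 - 436*(-14)) = -80771*(-33806 + 6104) = -80771*(-27702) = 2237518242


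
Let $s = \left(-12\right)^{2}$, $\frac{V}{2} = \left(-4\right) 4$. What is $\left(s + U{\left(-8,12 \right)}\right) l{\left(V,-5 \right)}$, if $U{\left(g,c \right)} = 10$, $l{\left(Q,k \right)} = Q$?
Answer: $-4928$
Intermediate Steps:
$V = -32$ ($V = 2 \left(\left(-4\right) 4\right) = 2 \left(-16\right) = -32$)
$s = 144$
$\left(s + U{\left(-8,12 \right)}\right) l{\left(V,-5 \right)} = \left(144 + 10\right) \left(-32\right) = 154 \left(-32\right) = -4928$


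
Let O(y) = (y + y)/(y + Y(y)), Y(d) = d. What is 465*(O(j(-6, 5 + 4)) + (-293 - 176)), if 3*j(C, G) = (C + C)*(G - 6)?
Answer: -217620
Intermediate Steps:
j(C, G) = 2*C*(-6 + G)/3 (j(C, G) = ((C + C)*(G - 6))/3 = ((2*C)*(-6 + G))/3 = (2*C*(-6 + G))/3 = 2*C*(-6 + G)/3)
O(y) = 1 (O(y) = (y + y)/(y + y) = (2*y)/((2*y)) = (2*y)*(1/(2*y)) = 1)
465*(O(j(-6, 5 + 4)) + (-293 - 176)) = 465*(1 + (-293 - 176)) = 465*(1 - 469) = 465*(-468) = -217620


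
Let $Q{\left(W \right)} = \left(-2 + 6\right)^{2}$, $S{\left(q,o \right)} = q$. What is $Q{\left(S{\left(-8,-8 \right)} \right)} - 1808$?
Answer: $-1792$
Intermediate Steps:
$Q{\left(W \right)} = 16$ ($Q{\left(W \right)} = 4^{2} = 16$)
$Q{\left(S{\left(-8,-8 \right)} \right)} - 1808 = 16 - 1808 = -1792$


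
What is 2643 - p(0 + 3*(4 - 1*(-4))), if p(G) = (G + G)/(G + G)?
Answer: 2642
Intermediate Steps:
p(G) = 1 (p(G) = (2*G)/((2*G)) = (2*G)*(1/(2*G)) = 1)
2643 - p(0 + 3*(4 - 1*(-4))) = 2643 - 1*1 = 2643 - 1 = 2642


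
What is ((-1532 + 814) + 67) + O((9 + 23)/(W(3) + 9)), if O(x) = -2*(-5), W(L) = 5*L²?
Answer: -641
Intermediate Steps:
O(x) = 10
((-1532 + 814) + 67) + O((9 + 23)/(W(3) + 9)) = ((-1532 + 814) + 67) + 10 = (-718 + 67) + 10 = -651 + 10 = -641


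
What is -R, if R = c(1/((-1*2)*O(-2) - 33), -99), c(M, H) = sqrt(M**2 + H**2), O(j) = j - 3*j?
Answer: -sqrt(16475482)/41 ≈ -99.000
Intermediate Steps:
O(j) = -2*j
c(M, H) = sqrt(H**2 + M**2)
R = sqrt(16475482)/41 (R = sqrt((-99)**2 + (1/((-1*2)*(-2*(-2)) - 33))**2) = sqrt(9801 + (1/(-2*4 - 33))**2) = sqrt(9801 + (1/(-8 - 33))**2) = sqrt(9801 + (1/(-41))**2) = sqrt(9801 + (-1/41)**2) = sqrt(9801 + 1/1681) = sqrt(16475482/1681) = sqrt(16475482)/41 ≈ 99.000)
-R = -sqrt(16475482)/41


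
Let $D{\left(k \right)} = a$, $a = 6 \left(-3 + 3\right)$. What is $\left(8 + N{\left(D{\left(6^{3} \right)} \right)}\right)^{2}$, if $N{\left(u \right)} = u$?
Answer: $64$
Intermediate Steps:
$a = 0$ ($a = 6 \cdot 0 = 0$)
$D{\left(k \right)} = 0$
$\left(8 + N{\left(D{\left(6^{3} \right)} \right)}\right)^{2} = \left(8 + 0\right)^{2} = 8^{2} = 64$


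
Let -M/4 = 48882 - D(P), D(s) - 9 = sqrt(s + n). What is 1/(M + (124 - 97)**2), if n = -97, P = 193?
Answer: -64921/12644208211 - 16*sqrt(6)/37932624633 ≈ -5.1355e-6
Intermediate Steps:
D(s) = 9 + sqrt(-97 + s) (D(s) = 9 + sqrt(s - 97) = 9 + sqrt(-97 + s))
M = -195492 + 16*sqrt(6) (M = -4*(48882 - (9 + sqrt(-97 + 193))) = -4*(48882 - (9 + sqrt(96))) = -4*(48882 - (9 + 4*sqrt(6))) = -4*(48882 + (-9 - 4*sqrt(6))) = -4*(48873 - 4*sqrt(6)) = -195492 + 16*sqrt(6) ≈ -1.9545e+5)
1/(M + (124 - 97)**2) = 1/((-195492 + 16*sqrt(6)) + (124 - 97)**2) = 1/((-195492 + 16*sqrt(6)) + 27**2) = 1/((-195492 + 16*sqrt(6)) + 729) = 1/(-194763 + 16*sqrt(6))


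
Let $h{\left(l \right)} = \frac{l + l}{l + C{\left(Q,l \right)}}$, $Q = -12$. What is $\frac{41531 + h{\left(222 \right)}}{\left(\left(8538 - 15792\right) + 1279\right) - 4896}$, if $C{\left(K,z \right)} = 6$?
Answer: $- \frac{789126}{206549} \approx -3.8205$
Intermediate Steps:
$h{\left(l \right)} = \frac{2 l}{6 + l}$ ($h{\left(l \right)} = \frac{l + l}{l + 6} = \frac{2 l}{6 + l}$)
$\frac{41531 + h{\left(222 \right)}}{\left(\left(8538 - 15792\right) + 1279\right) - 4896} = \frac{41531 + 2 \cdot 222 \frac{1}{6 + 222}}{\left(\left(8538 - 15792\right) + 1279\right) - 4896} = \frac{41531 + 2 \cdot 222 \cdot \frac{1}{228}}{\left(-7254 + 1279\right) - 4896} = \frac{41531 + 2 \cdot 222 \cdot \frac{1}{228}}{-5975 - 4896} = \frac{41531 + \frac{37}{19}}{-10871} = \frac{789126}{19} \left(- \frac{1}{10871}\right) = - \frac{789126}{206549}$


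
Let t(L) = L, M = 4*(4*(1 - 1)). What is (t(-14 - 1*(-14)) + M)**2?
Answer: 0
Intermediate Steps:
M = 0 (M = 4*(4*0) = 4*0 = 0)
(t(-14 - 1*(-14)) + M)**2 = ((-14 - 1*(-14)) + 0)**2 = ((-14 + 14) + 0)**2 = (0 + 0)**2 = 0**2 = 0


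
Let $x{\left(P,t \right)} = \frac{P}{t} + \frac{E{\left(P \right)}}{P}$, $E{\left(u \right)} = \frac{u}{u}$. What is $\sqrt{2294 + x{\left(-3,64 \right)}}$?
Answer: $\frac{5 \sqrt{52845}}{24} \approx 47.892$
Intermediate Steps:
$E{\left(u \right)} = 1$
$x{\left(P,t \right)} = \frac{1}{P} + \frac{P}{t}$ ($x{\left(P,t \right)} = \frac{P}{t} + 1 \frac{1}{P} = \frac{P}{t} + \frac{1}{P} = \frac{1}{P} + \frac{P}{t}$)
$\sqrt{2294 + x{\left(-3,64 \right)}} = \sqrt{2294 + \left(\frac{1}{-3} - \frac{3}{64}\right)} = \sqrt{2294 - \frac{73}{192}} = \sqrt{\frac{440375}{192}} = \frac{5 \sqrt{52845}}{24}$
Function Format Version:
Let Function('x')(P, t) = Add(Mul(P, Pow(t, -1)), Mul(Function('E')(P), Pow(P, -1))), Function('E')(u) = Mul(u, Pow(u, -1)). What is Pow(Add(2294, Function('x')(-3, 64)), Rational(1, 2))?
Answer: Mul(Rational(5, 24), Pow(52845, Rational(1, 2))) ≈ 47.892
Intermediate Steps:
Function('E')(u) = 1
Function('x')(P, t) = Add(Pow(P, -1), Mul(P, Pow(t, -1))) (Function('x')(P, t) = Add(Mul(P, Pow(t, -1)), Mul(1, Pow(P, -1))) = Add(Mul(P, Pow(t, -1)), Pow(P, -1)) = Add(Pow(P, -1), Mul(P, Pow(t, -1))))
Pow(Add(2294, Function('x')(-3, 64)), Rational(1, 2)) = Pow(Add(2294, Add(Pow(-3, -1), Mul(-3, Pow(64, -1)))), Rational(1, 2)) = Pow(Add(2294, Add(Rational(-1, 3), Mul(-3, Rational(1, 64)))), Rational(1, 2)) = Pow(Add(2294, Add(Rational(-1, 3), Rational(-3, 64))), Rational(1, 2)) = Pow(Add(2294, Rational(-73, 192)), Rational(1, 2)) = Pow(Rational(440375, 192), Rational(1, 2)) = Mul(Rational(5, 24), Pow(52845, Rational(1, 2)))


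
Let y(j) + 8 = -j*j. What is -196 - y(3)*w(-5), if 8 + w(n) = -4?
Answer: -400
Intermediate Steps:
w(n) = -12 (w(n) = -8 - 4 = -12)
y(j) = -8 - j**2 (y(j) = -8 - j*j = -8 - j**2)
-196 - y(3)*w(-5) = -196 - (-8 - 1*3**2)*(-12) = -196 - (-8 - 1*9)*(-12) = -196 - (-8 - 9)*(-12) = -196 - (-17)*(-12) = -196 - 1*204 = -196 - 204 = -400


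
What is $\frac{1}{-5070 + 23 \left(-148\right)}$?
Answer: $- \frac{1}{8474} \approx -0.00011801$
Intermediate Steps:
$\frac{1}{-5070 + 23 \left(-148\right)} = \frac{1}{-5070 - 3404} = \frac{1}{-8474} = - \frac{1}{8474}$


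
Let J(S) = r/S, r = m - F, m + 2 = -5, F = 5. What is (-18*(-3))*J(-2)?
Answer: 324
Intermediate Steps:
m = -7 (m = -2 - 5 = -7)
r = -12 (r = -7 - 1*5 = -7 - 5 = -12)
J(S) = -12/S
(-18*(-3))*J(-2) = (-18*(-3))*(-12/(-2)) = 54*(-12*(-1/2)) = 54*6 = 324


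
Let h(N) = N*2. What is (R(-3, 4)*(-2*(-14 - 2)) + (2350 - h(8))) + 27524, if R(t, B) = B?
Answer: 29986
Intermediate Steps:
h(N) = 2*N
(R(-3, 4)*(-2*(-14 - 2)) + (2350 - h(8))) + 27524 = (4*(-2*(-14 - 2)) + (2350 - 2*8)) + 27524 = (4*(-2*(-16)) + (2350 - 1*16)) + 27524 = (4*32 + (2350 - 16)) + 27524 = (128 + 2334) + 27524 = 2462 + 27524 = 29986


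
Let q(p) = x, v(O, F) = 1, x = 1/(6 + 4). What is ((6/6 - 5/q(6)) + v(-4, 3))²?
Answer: 2304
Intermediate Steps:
x = ⅒ (x = 1/10 = ⅒ ≈ 0.10000)
q(p) = ⅒
((6/6 - 5/q(6)) + v(-4, 3))² = ((6/6 - 5/⅒) + 1)² = ((6*(⅙) - 5*10) + 1)² = ((1 - 50) + 1)² = (-49 + 1)² = (-48)² = 2304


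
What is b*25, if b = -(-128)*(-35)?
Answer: -112000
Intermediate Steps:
b = -4480 (b = -1*4480 = -4480)
b*25 = -4480*25 = -112000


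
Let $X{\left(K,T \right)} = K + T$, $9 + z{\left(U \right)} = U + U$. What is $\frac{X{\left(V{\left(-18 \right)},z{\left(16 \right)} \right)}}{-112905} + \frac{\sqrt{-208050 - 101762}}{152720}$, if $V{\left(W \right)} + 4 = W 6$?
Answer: $\frac{89}{112905} + \frac{i \sqrt{77453}}{76360} \approx 0.00078827 + 0.0036446 i$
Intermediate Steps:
$z{\left(U \right)} = -9 + 2 U$ ($z{\left(U \right)} = -9 + \left(U + U\right) = -9 + 2 U$)
$V{\left(W \right)} = -4 + 6 W$ ($V{\left(W \right)} = -4 + W 6 = -4 + 6 W$)
$\frac{X{\left(V{\left(-18 \right)},z{\left(16 \right)} \right)}}{-112905} + \frac{\sqrt{-208050 - 101762}}{152720} = \frac{\left(-4 + 6 \left(-18\right)\right) + \left(-9 + 2 \cdot 16\right)}{-112905} + \frac{\sqrt{-208050 - 101762}}{152720} = \left(\left(-4 - 108\right) + \left(-9 + 32\right)\right) \left(- \frac{1}{112905}\right) + \sqrt{-309812} \cdot \frac{1}{152720} = \left(-112 + 23\right) \left(- \frac{1}{112905}\right) + 2 i \sqrt{77453} \cdot \frac{1}{152720} = \left(-89\right) \left(- \frac{1}{112905}\right) + \frac{i \sqrt{77453}}{76360} = \frac{89}{112905} + \frac{i \sqrt{77453}}{76360}$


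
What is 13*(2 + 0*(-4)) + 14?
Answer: 40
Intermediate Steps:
13*(2 + 0*(-4)) + 14 = 13*(2 + 0) + 14 = 13*2 + 14 = 26 + 14 = 40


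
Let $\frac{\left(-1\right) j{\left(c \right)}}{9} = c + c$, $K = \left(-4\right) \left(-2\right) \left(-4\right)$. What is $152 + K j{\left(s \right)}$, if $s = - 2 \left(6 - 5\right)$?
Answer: $-1000$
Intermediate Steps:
$s = -2$ ($s = \left(-2\right) 1 = -2$)
$K = -32$ ($K = 8 \left(-4\right) = -32$)
$j{\left(c \right)} = - 18 c$ ($j{\left(c \right)} = - 9 \left(c + c\right) = - 9 \cdot 2 c = - 18 c$)
$152 + K j{\left(s \right)} = 152 - 32 \left(\left(-18\right) \left(-2\right)\right) = 152 - 1152 = -1000$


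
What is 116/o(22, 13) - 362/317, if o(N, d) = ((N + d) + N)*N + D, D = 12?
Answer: -210760/200661 ≈ -1.0503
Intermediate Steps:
o(N, d) = 12 + N*(d + 2*N) (o(N, d) = ((N + d) + N)*N + 12 = (d + 2*N)*N + 12 = N*(d + 2*N) + 12 = 12 + N*(d + 2*N))
116/o(22, 13) - 362/317 = 116/(12 + 2*22² + 22*13) - 362/317 = 116/(12 + 2*484 + 286) - 362*1/317 = 116/(12 + 968 + 286) - 362/317 = 116/1266 - 362/317 = 116*(1/1266) - 362/317 = 58/633 - 362/317 = -210760/200661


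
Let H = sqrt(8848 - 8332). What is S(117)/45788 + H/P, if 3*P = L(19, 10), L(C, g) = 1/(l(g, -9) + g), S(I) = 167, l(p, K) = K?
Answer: 167/45788 + 6*sqrt(129) ≈ 68.151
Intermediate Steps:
L(C, g) = 1/(-9 + g)
P = 1/3 (P = 1/(3*(-9 + 10)) = (1/3)/1 = (1/3)*1 = 1/3 ≈ 0.33333)
H = 2*sqrt(129) (H = sqrt(516) = 2*sqrt(129) ≈ 22.716)
S(117)/45788 + H/P = 167/45788 + (2*sqrt(129))/(1/3) = 167*(1/45788) + (2*sqrt(129))*3 = 167/45788 + 6*sqrt(129)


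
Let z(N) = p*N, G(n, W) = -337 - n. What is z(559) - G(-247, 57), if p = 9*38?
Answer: 191268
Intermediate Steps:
p = 342
z(N) = 342*N
z(559) - G(-247, 57) = 342*559 - (-337 - 1*(-247)) = 191178 - (-337 + 247) = 191178 - 1*(-90) = 191178 + 90 = 191268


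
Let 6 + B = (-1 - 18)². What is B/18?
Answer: 355/18 ≈ 19.722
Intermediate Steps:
B = 355 (B = -6 + (-1 - 18)² = -6 + (-19)² = -6 + 361 = 355)
B/18 = 355/18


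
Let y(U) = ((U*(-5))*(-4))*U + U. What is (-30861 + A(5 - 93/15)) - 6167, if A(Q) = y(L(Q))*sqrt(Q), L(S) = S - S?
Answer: -37028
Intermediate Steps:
L(S) = 0
y(U) = U + 20*U**2 (y(U) = (-5*U*(-4))*U + U = (20*U)*U + U = 20*U**2 + U = U + 20*U**2)
A(Q) = 0 (A(Q) = (0*(1 + 20*0))*sqrt(Q) = (0*(1 + 0))*sqrt(Q) = (0*1)*sqrt(Q) = 0*sqrt(Q) = 0)
(-30861 + A(5 - 93/15)) - 6167 = (-30861 + 0) - 6167 = -30861 - 6167 = -37028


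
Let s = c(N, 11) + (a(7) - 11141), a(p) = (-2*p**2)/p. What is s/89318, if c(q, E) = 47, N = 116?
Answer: -5554/44659 ≈ -0.12436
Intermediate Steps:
a(p) = -2*p
s = -11108 (s = 47 + (-2*7 - 11141) = 47 + (-14 - 11141) = 47 - 11155 = -11108)
s/89318 = -11108/89318 = -11108*1/89318 = -5554/44659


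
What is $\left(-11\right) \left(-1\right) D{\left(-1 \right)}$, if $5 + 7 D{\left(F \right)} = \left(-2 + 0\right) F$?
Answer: $- \frac{33}{7} \approx -4.7143$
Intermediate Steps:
$D{\left(F \right)} = - \frac{5}{7} - \frac{2 F}{7}$ ($D{\left(F \right)} = - \frac{5}{7} + \frac{\left(-2 + 0\right) F}{7} = - \frac{5}{7} + \frac{\left(-2\right) F}{7} = - \frac{5}{7} - \frac{2 F}{7}$)
$\left(-11\right) \left(-1\right) D{\left(-1 \right)} = \left(-11\right) \left(-1\right) \left(- \frac{5}{7} - - \frac{2}{7}\right) = 11 \left(- \frac{5}{7} + \frac{2}{7}\right) = 11 \left(- \frac{3}{7}\right) = - \frac{33}{7}$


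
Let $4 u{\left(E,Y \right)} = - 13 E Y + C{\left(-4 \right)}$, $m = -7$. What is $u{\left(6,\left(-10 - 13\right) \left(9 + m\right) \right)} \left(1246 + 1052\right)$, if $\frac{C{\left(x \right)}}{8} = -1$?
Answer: $2056710$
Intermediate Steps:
$C{\left(x \right)} = -8$ ($C{\left(x \right)} = 8 \left(-1\right) = -8$)
$u{\left(E,Y \right)} = -2 - \frac{13 E Y}{4}$ ($u{\left(E,Y \right)} = \frac{- 13 E Y - 8}{4} = \frac{-8 - 13 E Y}{4} = -2 - \frac{13 E Y}{4}$)
$u{\left(6,\left(-10 - 13\right) \left(9 + m\right) \right)} \left(1246 + 1052\right) = \left(-2 - \frac{39 \left(-10 - 13\right) \left(9 - 7\right)}{2}\right) \left(1246 + 1052\right) = \left(-2 - \frac{39 \left(\left(-23\right) 2\right)}{2}\right) 2298 = \left(-2 - \frac{39}{2} \left(-46\right)\right) 2298 = \left(-2 + 897\right) 2298 = 895 \cdot 2298 = 2056710$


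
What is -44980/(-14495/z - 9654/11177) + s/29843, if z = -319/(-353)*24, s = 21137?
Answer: 116075749261472983/1708919349245317 ≈ 67.923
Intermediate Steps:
z = 7656/353 (z = -319*(-1/353)*24 = (319/353)*24 = 7656/353 ≈ 21.688)
-44980/(-14495/z - 9654/11177) + s/29843 = -44980/(-14495/7656/353 - 9654/11177) + 21137/29843 = -44980/(-14495*353/7656 - 9654*1/11177) + 21137*(1/29843) = -44980/(-5116735/7656 - 9654/11177) + 21137/29843 = -44980/(-57263658119/85571112) + 21137/29843 = -44980*(-85571112/57263658119) + 21137/29843 = 3848988617760/57263658119 + 21137/29843 = 116075749261472983/1708919349245317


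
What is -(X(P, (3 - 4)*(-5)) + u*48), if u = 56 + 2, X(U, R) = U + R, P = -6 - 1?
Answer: -2782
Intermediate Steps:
P = -7
X(U, R) = R + U
u = 58
-(X(P, (3 - 4)*(-5)) + u*48) = -(((3 - 4)*(-5) - 7) + 58*48) = -((-1*(-5) - 7) + 2784) = -((5 - 7) + 2784) = -(-2 + 2784) = -1*2782 = -2782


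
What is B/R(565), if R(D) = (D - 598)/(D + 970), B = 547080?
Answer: -279922600/11 ≈ -2.5448e+7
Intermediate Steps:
R(D) = (-598 + D)/(970 + D)
B/R(565) = 547080/(((-598 + 565)/(970 + 565))) = 547080/((-33/1535)) = 547080/(((1/1535)*(-33))) = 547080/(-33/1535) = 547080*(-1535/33) = -279922600/11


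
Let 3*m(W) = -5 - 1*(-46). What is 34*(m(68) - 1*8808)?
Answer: -897022/3 ≈ -2.9901e+5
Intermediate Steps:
m(W) = 41/3 (m(W) = (-5 - 1*(-46))/3 = (-5 + 46)/3 = (⅓)*41 = 41/3)
34*(m(68) - 1*8808) = 34*(41/3 - 1*8808) = 34*(41/3 - 8808) = 34*(-26383/3) = -897022/3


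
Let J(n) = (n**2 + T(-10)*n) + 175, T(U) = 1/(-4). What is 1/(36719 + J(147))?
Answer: 4/233865 ≈ 1.7104e-5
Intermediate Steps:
T(U) = -1/4
J(n) = 175 + n**2 - n/4 (J(n) = (n**2 - n/4) + 175 = 175 + n**2 - n/4)
1/(36719 + J(147)) = 1/(36719 + (175 + 147**2 - 1/4*147)) = 1/(36719 + (175 + 21609 - 147/4)) = 1/(36719 + 86989/4) = 1/(233865/4) = 4/233865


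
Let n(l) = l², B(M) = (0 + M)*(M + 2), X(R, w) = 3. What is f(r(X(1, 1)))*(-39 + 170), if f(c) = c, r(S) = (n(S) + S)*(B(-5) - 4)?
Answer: 17292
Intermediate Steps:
B(M) = M*(2 + M)
r(S) = 11*S + 11*S² (r(S) = (S² + S)*(-5*(2 - 5) - 4) = (S + S²)*(-5*(-3) - 4) = (S + S²)*(15 - 4) = (S + S²)*11 = 11*S + 11*S²)
f(r(X(1, 1)))*(-39 + 170) = (11*3*(1 + 3))*(-39 + 170) = (11*3*4)*131 = 132*131 = 17292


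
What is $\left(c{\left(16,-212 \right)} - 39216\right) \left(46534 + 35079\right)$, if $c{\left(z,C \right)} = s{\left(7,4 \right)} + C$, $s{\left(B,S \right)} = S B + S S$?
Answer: $-3214246392$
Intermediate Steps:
$s{\left(B,S \right)} = S^{2} + B S$ ($s{\left(B,S \right)} = B S + S^{2} = S^{2} + B S$)
$c{\left(z,C \right)} = 44 + C$ ($c{\left(z,C \right)} = 4 \left(7 + 4\right) + C = 4 \cdot 11 + C = 44 + C$)
$\left(c{\left(16,-212 \right)} - 39216\right) \left(46534 + 35079\right) = \left(\left(44 - 212\right) - 39216\right) \left(46534 + 35079\right) = \left(-168 - 39216\right) 81613 = \left(-39384\right) 81613 = -3214246392$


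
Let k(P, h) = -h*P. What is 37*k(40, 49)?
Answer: -72520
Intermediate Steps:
k(P, h) = -P*h
37*k(40, 49) = 37*(-1*40*49) = 37*(-1960) = -72520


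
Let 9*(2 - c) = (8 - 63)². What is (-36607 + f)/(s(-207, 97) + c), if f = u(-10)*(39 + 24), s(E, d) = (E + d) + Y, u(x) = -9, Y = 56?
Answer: 334566/3493 ≈ 95.782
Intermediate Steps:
c = -3007/9 (c = 2 - (8 - 63)²/9 = 2 - ⅑*(-55)² = 2 - ⅑*3025 = 2 - 3025/9 = -3007/9 ≈ -334.11)
s(E, d) = 56 + E + d (s(E, d) = (E + d) + 56 = 56 + E + d)
f = -567 (f = -9*(39 + 24) = -9*63 = -567)
(-36607 + f)/(s(-207, 97) + c) = (-36607 - 567)/((56 - 207 + 97) - 3007/9) = -37174/(-54 - 3007/9) = -37174/(-3493/9) = -37174*(-9/3493) = 334566/3493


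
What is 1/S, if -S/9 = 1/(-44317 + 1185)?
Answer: 43132/9 ≈ 4792.4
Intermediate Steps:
S = 9/43132 (S = -9/(-44317 + 1185) = -9/(-43132) = -9*(-1/43132) = 9/43132 ≈ 0.00020866)
1/S = 1/(9/43132) = 43132/9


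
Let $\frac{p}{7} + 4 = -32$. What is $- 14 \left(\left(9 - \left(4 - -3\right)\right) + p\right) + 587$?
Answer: $4087$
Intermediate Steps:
$p = -252$ ($p = -28 + 7 \left(-32\right) = -28 - 224 = -252$)
$- 14 \left(\left(9 - \left(4 - -3\right)\right) + p\right) + 587 = - 14 \left(\left(9 - \left(4 - -3\right)\right) - 252\right) + 587 = - 14 \left(\left(9 - \left(4 + 3\right)\right) - 252\right) + 587 = - 14 \left(\left(9 - 7\right) - 252\right) + 587 = - 14 \left(2 - 252\right) + 587 = \left(-14\right) \left(-250\right) + 587 = 3500 + 587 = 4087$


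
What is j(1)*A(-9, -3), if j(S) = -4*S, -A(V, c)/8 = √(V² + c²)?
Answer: 96*√10 ≈ 303.58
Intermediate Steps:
A(V, c) = -8*√(V² + c²)
j(1)*A(-9, -3) = (-4*1)*(-8*√((-9)² + (-3)²)) = -(-32)*√(81 + 9) = -(-32)*√90 = -(-32)*3*√10 = -(-96)*√10 = 96*√10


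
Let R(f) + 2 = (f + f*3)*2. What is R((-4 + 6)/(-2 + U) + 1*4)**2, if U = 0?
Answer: 484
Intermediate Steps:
R(f) = -2 + 8*f (R(f) = -2 + (f + f*3)*2 = -2 + (f + 3*f)*2 = -2 + (4*f)*2 = -2 + 8*f)
R((-4 + 6)/(-2 + U) + 1*4)**2 = (-2 + 8*((-4 + 6)/(-2 + 0) + 1*4))**2 = (-2 + 8*(2/(-2) + 4))**2 = (-2 + 8*(2*(-1/2) + 4))**2 = (-2 + 8*(-1 + 4))**2 = (-2 + 8*3)**2 = (-2 + 24)**2 = 22**2 = 484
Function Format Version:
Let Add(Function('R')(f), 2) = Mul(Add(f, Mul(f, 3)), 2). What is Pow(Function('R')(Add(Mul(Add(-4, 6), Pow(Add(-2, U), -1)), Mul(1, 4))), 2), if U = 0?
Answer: 484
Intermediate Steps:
Function('R')(f) = Add(-2, Mul(8, f)) (Function('R')(f) = Add(-2, Mul(Add(f, Mul(f, 3)), 2)) = Add(-2, Mul(Add(f, Mul(3, f)), 2)) = Add(-2, Mul(Mul(4, f), 2)) = Add(-2, Mul(8, f)))
Pow(Function('R')(Add(Mul(Add(-4, 6), Pow(Add(-2, U), -1)), Mul(1, 4))), 2) = Pow(Add(-2, Mul(8, Add(Mul(Add(-4, 6), Pow(Add(-2, 0), -1)), Mul(1, 4)))), 2) = Pow(Add(-2, Mul(8, Add(Mul(2, Pow(-2, -1)), 4))), 2) = Pow(Add(-2, Mul(8, Add(Mul(2, Rational(-1, 2)), 4))), 2) = Pow(Add(-2, Mul(8, Add(-1, 4))), 2) = Pow(Add(-2, Mul(8, 3)), 2) = Pow(Add(-2, 24), 2) = Pow(22, 2) = 484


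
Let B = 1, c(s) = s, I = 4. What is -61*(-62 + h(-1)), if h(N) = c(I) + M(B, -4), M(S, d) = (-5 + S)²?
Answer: 2562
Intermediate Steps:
h(N) = 20 (h(N) = 4 + (-5 + 1)² = 4 + (-4)² = 4 + 16 = 20)
-61*(-62 + h(-1)) = -61*(-62 + 20) = -61*(-42) = 2562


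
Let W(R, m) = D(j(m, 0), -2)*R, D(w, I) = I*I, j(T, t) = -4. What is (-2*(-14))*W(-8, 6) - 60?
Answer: -956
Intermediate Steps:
D(w, I) = I²
W(R, m) = 4*R (W(R, m) = (-2)²*R = 4*R)
(-2*(-14))*W(-8, 6) - 60 = (-2*(-14))*(4*(-8)) - 60 = 28*(-32) - 60 = -896 - 60 = -956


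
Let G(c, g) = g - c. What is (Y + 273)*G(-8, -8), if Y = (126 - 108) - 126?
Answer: 0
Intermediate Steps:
Y = -108 (Y = 18 - 126 = -108)
(Y + 273)*G(-8, -8) = (-108 + 273)*(-8 - 1*(-8)) = 165*(-8 + 8) = 165*0 = 0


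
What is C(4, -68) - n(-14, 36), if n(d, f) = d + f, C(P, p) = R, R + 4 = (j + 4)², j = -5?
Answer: -25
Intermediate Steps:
R = -3 (R = -4 + (-5 + 4)² = -4 + (-1)² = -4 + 1 = -3)
C(P, p) = -3
C(4, -68) - n(-14, 36) = -3 - (-14 + 36) = -3 - 1*22 = -3 - 22 = -25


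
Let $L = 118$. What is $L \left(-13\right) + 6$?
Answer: $-1528$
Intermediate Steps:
$L \left(-13\right) + 6 = 118 \left(-13\right) + 6 = -1534 + 6 = -1528$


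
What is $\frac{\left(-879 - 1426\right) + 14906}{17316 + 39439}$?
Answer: $\frac{12601}{56755} \approx 0.22202$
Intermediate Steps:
$\frac{\left(-879 - 1426\right) + 14906}{17316 + 39439} = \frac{\left(-879 - 1426\right) + 14906}{56755} = \left(-2305 + 14906\right) \frac{1}{56755} = 12601 \cdot \frac{1}{56755} = \frac{12601}{56755}$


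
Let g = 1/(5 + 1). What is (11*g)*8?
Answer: 44/3 ≈ 14.667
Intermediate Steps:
g = ⅙ (g = 1/6 = ⅙ ≈ 0.16667)
(11*g)*8 = (11*(⅙))*8 = (11/6)*8 = 44/3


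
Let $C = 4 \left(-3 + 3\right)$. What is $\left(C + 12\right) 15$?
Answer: $180$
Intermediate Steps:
$C = 0$ ($C = 4 \cdot 0 = 0$)
$\left(C + 12\right) 15 = \left(0 + 12\right) 15 = 12 \cdot 15 = 180$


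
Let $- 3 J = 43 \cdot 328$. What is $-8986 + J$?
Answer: $- \frac{41062}{3} \approx -13687.0$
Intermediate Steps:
$J = - \frac{14104}{3}$ ($J = - \frac{43 \cdot 328}{3} = \left(- \frac{1}{3}\right) 14104 = - \frac{14104}{3} \approx -4701.3$)
$-8986 + J = -8986 - \frac{14104}{3} = - \frac{41062}{3}$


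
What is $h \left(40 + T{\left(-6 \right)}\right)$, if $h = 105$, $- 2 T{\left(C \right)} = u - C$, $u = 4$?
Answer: $3675$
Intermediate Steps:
$T{\left(C \right)} = -2 + \frac{C}{2}$ ($T{\left(C \right)} = - \frac{4 - C}{2} = -2 + \frac{C}{2}$)
$h \left(40 + T{\left(-6 \right)}\right) = 105 \left(40 + \left(-2 + \frac{1}{2} \left(-6\right)\right)\right) = 105 \left(40 - 5\right) = 105 \cdot 35 = 3675$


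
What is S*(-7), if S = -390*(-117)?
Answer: -319410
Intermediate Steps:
S = 45630
S*(-7) = 45630*(-7) = -319410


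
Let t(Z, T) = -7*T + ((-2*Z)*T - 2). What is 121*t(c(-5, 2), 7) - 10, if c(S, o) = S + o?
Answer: -1099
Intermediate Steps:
t(Z, T) = -2 - 7*T - 2*T*Z (t(Z, T) = -7*T + (-2*T*Z - 2) = -7*T + (-2 - 2*T*Z) = -2 - 7*T - 2*T*Z)
121*t(c(-5, 2), 7) - 10 = 121*(-2 - 7*7 - 2*7*(-5 + 2)) - 10 = 121*(-2 - 49 - 2*7*(-3)) - 10 = 121*(-2 - 49 + 42) - 10 = 121*(-9) - 10 = -1089 - 10 = -1099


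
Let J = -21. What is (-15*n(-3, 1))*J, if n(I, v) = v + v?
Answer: 630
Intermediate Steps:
n(I, v) = 2*v
(-15*n(-3, 1))*J = -30*(-21) = 630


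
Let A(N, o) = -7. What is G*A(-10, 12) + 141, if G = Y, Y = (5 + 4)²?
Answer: -426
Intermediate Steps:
Y = 81 (Y = 9² = 81)
G = 81
G*A(-10, 12) + 141 = 81*(-7) + 141 = -567 + 141 = -426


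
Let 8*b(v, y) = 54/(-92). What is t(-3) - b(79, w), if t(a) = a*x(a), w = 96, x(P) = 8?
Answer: -8805/368 ≈ -23.927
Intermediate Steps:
b(v, y) = -27/368 (b(v, y) = (54/(-92))/8 = (54*(-1/92))/8 = (⅛)*(-27/46) = -27/368)
t(a) = 8*a (t(a) = a*8 = 8*a)
t(-3) - b(79, w) = 8*(-3) - 1*(-27/368) = -24 + 27/368 = -8805/368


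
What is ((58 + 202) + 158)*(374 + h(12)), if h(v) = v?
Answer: 161348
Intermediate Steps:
((58 + 202) + 158)*(374 + h(12)) = ((58 + 202) + 158)*(374 + 12) = (260 + 158)*386 = 418*386 = 161348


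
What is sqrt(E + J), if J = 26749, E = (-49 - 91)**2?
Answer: sqrt(46349) ≈ 215.29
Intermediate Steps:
E = 19600 (E = (-140)**2 = 19600)
sqrt(E + J) = sqrt(19600 + 26749) = sqrt(46349)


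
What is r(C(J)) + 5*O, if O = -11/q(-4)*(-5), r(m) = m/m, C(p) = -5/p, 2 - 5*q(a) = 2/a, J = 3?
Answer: 551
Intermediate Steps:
q(a) = ⅖ - 2/(5*a)
r(m) = 1
O = 110 (O = -11*(-10/(-1 - 4))*(-5) = -11/((⅖)*(-¼)*(-5))*(-5) = -11/½*(-5) = -11*2*(-5) = -22*(-5) = 110)
r(C(J)) + 5*O = 1 + 5*110 = 1 + 550 = 551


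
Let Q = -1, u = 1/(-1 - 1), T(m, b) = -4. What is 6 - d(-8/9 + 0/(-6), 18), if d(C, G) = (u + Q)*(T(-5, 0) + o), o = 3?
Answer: 9/2 ≈ 4.5000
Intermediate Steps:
u = -1/2 (u = 1/(-2) = -1/2 ≈ -0.50000)
d(C, G) = 3/2 (d(C, G) = (-1/2 - 1)*(-4 + 3) = -3/2*(-1) = 3/2)
6 - d(-8/9 + 0/(-6), 18) = 6 - 1*3/2 = 6 - 3/2 = 9/2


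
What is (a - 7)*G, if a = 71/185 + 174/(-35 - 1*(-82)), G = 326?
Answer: -8260188/8695 ≈ -949.99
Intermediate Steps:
a = 35527/8695 (a = 71*(1/185) + 174/(-35 + 82) = 71/185 + 174/47 = 35527/8695 ≈ 4.0859)
(a - 7)*G = (35527/8695 - 7)*326 = -25338/8695*326 = -8260188/8695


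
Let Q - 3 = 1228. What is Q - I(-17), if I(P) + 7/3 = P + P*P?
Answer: 2884/3 ≈ 961.33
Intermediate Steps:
Q = 1231 (Q = 3 + 1228 = 1231)
I(P) = -7/3 + P + P² (I(P) = -7/3 + (P + P*P) = -7/3 + (P + P²) = -7/3 + P + P²)
Q - I(-17) = 1231 - (-7/3 - 17 + (-17)²) = 1231 - (-7/3 - 17 + 289) = 1231 - 1*809/3 = 1231 - 809/3 = 2884/3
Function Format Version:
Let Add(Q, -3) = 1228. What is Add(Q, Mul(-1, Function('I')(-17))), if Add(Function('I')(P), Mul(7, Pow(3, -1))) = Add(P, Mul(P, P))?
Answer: Rational(2884, 3) ≈ 961.33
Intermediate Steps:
Q = 1231 (Q = Add(3, 1228) = 1231)
Function('I')(P) = Add(Rational(-7, 3), P, Pow(P, 2)) (Function('I')(P) = Add(Rational(-7, 3), Add(P, Mul(P, P))) = Add(Rational(-7, 3), Add(P, Pow(P, 2))) = Add(Rational(-7, 3), P, Pow(P, 2)))
Add(Q, Mul(-1, Function('I')(-17))) = Add(1231, Mul(-1, Add(Rational(-7, 3), -17, Pow(-17, 2)))) = Add(1231, Mul(-1, Add(Rational(-7, 3), -17, 289))) = Add(1231, Mul(-1, Rational(809, 3))) = Add(1231, Rational(-809, 3)) = Rational(2884, 3)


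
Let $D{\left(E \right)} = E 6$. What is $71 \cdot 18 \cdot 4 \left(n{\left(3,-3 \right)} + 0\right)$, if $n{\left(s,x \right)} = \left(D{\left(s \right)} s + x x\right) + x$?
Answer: $306720$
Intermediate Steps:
$D{\left(E \right)} = 6 E$
$n{\left(s,x \right)} = x + x^{2} + 6 s^{2}$ ($n{\left(s,x \right)} = \left(6 s s + x x\right) + x = \left(6 s^{2} + x^{2}\right) + x = \left(x^{2} + 6 s^{2}\right) + x = x + x^{2} + 6 s^{2}$)
$71 \cdot 18 \cdot 4 \left(n{\left(3,-3 \right)} + 0\right) = 71 \cdot 18 \cdot 4 \left(\left(-3 + \left(-3\right)^{2} + 6 \cdot 3^{2}\right) + 0\right) = 1278 \cdot 4 \left(\left(-3 + 9 + 6 \cdot 9\right) + 0\right) = 1278 \cdot 4 \left(\left(-3 + 9 + 54\right) + 0\right) = 1278 \cdot 4 \left(60 + 0\right) = 1278 \cdot 4 \cdot 60 = 1278 \cdot 240 = 306720$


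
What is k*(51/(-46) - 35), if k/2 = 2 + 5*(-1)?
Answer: 4983/23 ≈ 216.65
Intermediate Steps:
k = -6 (k = 2*(2 + 5*(-1)) = 2*(2 - 5) = 2*(-3) = -6)
k*(51/(-46) - 35) = -6*(51/(-46) - 35) = -6*(51*(-1/46) - 35) = -6*(-51/46 - 35) = -6*(-1661/46) = 4983/23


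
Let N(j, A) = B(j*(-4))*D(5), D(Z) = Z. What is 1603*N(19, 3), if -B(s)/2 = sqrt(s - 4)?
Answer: -64120*I*sqrt(5) ≈ -1.4338e+5*I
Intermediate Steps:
B(s) = -2*sqrt(-4 + s) (B(s) = -2*sqrt(s - 4) = -2*sqrt(-4 + s))
N(j, A) = -10*sqrt(-4 - 4*j) (N(j, A) = -2*sqrt(-4 + j*(-4))*5 = -2*sqrt(-4 - 4*j)*5 = -10*sqrt(-4 - 4*j))
1603*N(19, 3) = 1603*(-20*sqrt(-1 - 1*19)) = 1603*(-20*sqrt(-1 - 19)) = 1603*(-40*I*sqrt(5)) = -64120*I*sqrt(5)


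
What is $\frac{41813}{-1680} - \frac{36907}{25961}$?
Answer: $- \frac{88270081}{3354960} \approx -26.31$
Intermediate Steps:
$\frac{41813}{-1680} - \frac{36907}{25961} = 41813 \left(- \frac{1}{1680}\right) - \frac{2839}{1997} = - \frac{41813}{1680} - \frac{2839}{1997} = - \frac{88270081}{3354960}$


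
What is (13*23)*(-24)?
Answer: -7176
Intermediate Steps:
(13*23)*(-24) = 299*(-24) = -7176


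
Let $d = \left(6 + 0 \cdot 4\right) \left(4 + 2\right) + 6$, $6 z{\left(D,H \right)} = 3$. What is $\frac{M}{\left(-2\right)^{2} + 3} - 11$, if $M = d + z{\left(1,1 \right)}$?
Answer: $- \frac{69}{14} \approx -4.9286$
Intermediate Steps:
$z{\left(D,H \right)} = \frac{1}{2}$ ($z{\left(D,H \right)} = \frac{1}{6} \cdot 3 = \frac{1}{2}$)
$d = 42$ ($d = \left(6 + 0\right) 6 + 6 = 6 \cdot 6 + 6 = 36 + 6 = 42$)
$M = \frac{85}{2}$ ($M = 42 + \frac{1}{2} = \frac{85}{2} \approx 42.5$)
$\frac{M}{\left(-2\right)^{2} + 3} - 11 = \frac{1}{\left(-2\right)^{2} + 3} \cdot \frac{85}{2} - 11 = \frac{1}{4 + 3} \cdot \frac{85}{2} - 11 = \frac{1}{7} \cdot \frac{85}{2} - 11 = \frac{85}{14} - 11 = - \frac{69}{14}$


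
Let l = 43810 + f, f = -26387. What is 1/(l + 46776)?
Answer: 1/64199 ≈ 1.5577e-5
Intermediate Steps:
l = 17423 (l = 43810 - 26387 = 17423)
1/(l + 46776) = 1/(17423 + 46776) = 1/64199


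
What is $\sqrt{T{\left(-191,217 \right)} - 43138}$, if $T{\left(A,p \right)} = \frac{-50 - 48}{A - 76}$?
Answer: $\frac{22 i \sqrt{6353799}}{267} \approx 207.7 i$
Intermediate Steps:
$T{\left(A,p \right)} = - \frac{98}{-76 + A}$
$\sqrt{T{\left(-191,217 \right)} - 43138} = \sqrt{- \frac{98}{-76 - 191} - 43138} = \sqrt{- \frac{98}{-267} - 43138} = \sqrt{\left(-98\right) \left(- \frac{1}{267}\right) - 43138} = \sqrt{\frac{98}{267} - 43138} = \sqrt{- \frac{11517748}{267}} = \frac{22 i \sqrt{6353799}}{267}$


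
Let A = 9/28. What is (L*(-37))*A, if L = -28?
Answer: 333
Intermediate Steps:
A = 9/28 (A = 9*(1/28) = 9/28 ≈ 0.32143)
(L*(-37))*A = -28*(-37)*(9/28) = 1036*(9/28) = 333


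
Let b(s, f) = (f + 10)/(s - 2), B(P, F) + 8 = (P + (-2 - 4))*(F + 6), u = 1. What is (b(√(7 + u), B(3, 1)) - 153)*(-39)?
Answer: 12675/2 + 741*√2/2 ≈ 6861.5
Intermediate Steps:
B(P, F) = -8 + (-6 + P)*(6 + F) (B(P, F) = -8 + (P + (-2 - 4))*(F + 6) = -8 + (P - 6)*(6 + F) = -8 + (-6 + P)*(6 + F))
b(s, f) = (10 + f)/(-2 + s)
(b(√(7 + u), B(3, 1)) - 153)*(-39) = ((10 + (-44 - 6*1 + 6*3 + 1*3))/(-2 + √(7 + 1)) - 153)*(-39) = ((10 + (-44 - 6 + 18 + 3))/(-2 + √8) - 153)*(-39) = ((10 - 29)/(-2 + 2*√2) - 153)*(-39) = (-19/(-2 + 2*√2) - 153)*(-39) = (-153 - 19/(-2 + 2*√2))*(-39) = 5967 + 741/(-2 + 2*√2)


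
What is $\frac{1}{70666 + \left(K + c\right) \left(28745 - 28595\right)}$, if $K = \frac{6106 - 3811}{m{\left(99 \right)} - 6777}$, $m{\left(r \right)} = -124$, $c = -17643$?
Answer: $- \frac{6901}{17775829634} \approx -3.8822 \cdot 10^{-7}$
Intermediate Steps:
$K = - \frac{2295}{6901}$ ($K = \frac{6106 - 3811}{-124 - 6777} = \frac{2295}{-6901} = 2295 \left(- \frac{1}{6901}\right) = - \frac{2295}{6901} \approx -0.33256$)
$\frac{1}{70666 + \left(K + c\right) \left(28745 - 28595\right)} = \frac{1}{70666 + \left(- \frac{2295}{6901} - 17643\right) \left(28745 - 28595\right)} = \frac{1}{70666 - \frac{18263495700}{6901}} = \frac{1}{- \frac{17775829634}{6901}} = - \frac{6901}{17775829634}$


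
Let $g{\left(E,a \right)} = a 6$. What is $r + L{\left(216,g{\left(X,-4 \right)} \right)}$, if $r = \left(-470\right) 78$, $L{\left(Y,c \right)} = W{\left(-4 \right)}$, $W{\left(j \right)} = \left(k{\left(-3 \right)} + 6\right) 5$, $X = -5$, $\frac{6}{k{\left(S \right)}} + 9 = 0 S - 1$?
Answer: $-36633$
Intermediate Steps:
$k{\left(S \right)} = - \frac{3}{5}$ ($k{\left(S \right)} = \frac{6}{-9 - \left(1 + 0 S\right)} = \frac{6}{-9 + \left(0 - 1\right)} = \frac{6}{-9 - 1} = \frac{6}{-10} = 6 \left(- \frac{1}{10}\right) = - \frac{3}{5}$)
$g{\left(E,a \right)} = 6 a$
$W{\left(j \right)} = 27$ ($W{\left(j \right)} = \left(- \frac{3}{5} + 6\right) 5 = \frac{27}{5} \cdot 5 = 27$)
$L{\left(Y,c \right)} = 27$
$r = -36660$
$r + L{\left(216,g{\left(X,-4 \right)} \right)} = -36660 + 27 = -36633$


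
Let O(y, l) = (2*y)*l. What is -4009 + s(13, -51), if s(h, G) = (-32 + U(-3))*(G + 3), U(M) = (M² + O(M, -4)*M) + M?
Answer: 695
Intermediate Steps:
O(y, l) = 2*l*y
U(M) = M - 7*M² (U(M) = (M² + (2*(-4)*M)*M) + M = (M² + (-8*M)*M) + M = (M² - 8*M²) + M = -7*M² + M = M - 7*M²)
s(h, G) = -294 - 98*G (s(h, G) = (-32 - 3*(1 - 7*(-3)))*(G + 3) = (-32 - 3*(1 + 21))*(3 + G) = (-32 - 3*22)*(3 + G) = (-32 - 66)*(3 + G) = -98*(3 + G) = -294 - 98*G)
-4009 + s(13, -51) = -4009 + (-294 - 98*(-51)) = -4009 + (-294 + 4998) = -4009 + 4704 = 695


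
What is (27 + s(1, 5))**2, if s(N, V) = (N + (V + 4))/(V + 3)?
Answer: 12769/16 ≈ 798.06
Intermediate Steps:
s(N, V) = (4 + N + V)/(3 + V) (s(N, V) = (N + (4 + V))/(3 + V) = (4 + N + V)/(3 + V))
(27 + s(1, 5))**2 = (27 + (4 + 1 + 5)/(3 + 5))**2 = (27 + 10/8)**2 = (27 + (1/8)*10)**2 = (27 + 5/4)**2 = (113/4)**2 = 12769/16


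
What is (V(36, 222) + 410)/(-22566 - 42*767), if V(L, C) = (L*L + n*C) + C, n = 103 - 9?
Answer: -5699/13695 ≈ -0.41614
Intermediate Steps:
n = 94
V(L, C) = L² + 95*C (V(L, C) = (L*L + 94*C) + C = (L² + 94*C) + C = L² + 95*C)
(V(36, 222) + 410)/(-22566 - 42*767) = ((36² + 95*222) + 410)/(-22566 - 42*767) = ((1296 + 21090) + 410)/(-22566 - 32214) = (22386 + 410)/(-54780) = 22796*(-1/54780) = -5699/13695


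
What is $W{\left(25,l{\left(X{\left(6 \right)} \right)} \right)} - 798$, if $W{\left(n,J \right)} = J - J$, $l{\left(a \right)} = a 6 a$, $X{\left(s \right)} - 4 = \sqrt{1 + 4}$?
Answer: $-798$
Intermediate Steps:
$X{\left(s \right)} = 4 + \sqrt{5}$ ($X{\left(s \right)} = 4 + \sqrt{1 + 4} = 4 + \sqrt{5}$)
$l{\left(a \right)} = 6 a^{2}$ ($l{\left(a \right)} = 6 a a = 6 a^{2}$)
$W{\left(n,J \right)} = 0$
$W{\left(25,l{\left(X{\left(6 \right)} \right)} \right)} - 798 = 0 - 798 = -798$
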